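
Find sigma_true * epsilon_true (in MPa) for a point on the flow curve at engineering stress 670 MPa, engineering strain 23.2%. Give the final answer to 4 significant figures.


sigma_true = sigma_eng * (1 + epsilon_eng)
sigma_true = 670 * (1 + 0.232) = 825.44 MPa
epsilon_true = ln(1 + epsilon_eng)
epsilon_true = ln(1 + 0.232) = 0.208639
sigma_true * epsilon_true = 825.44 * 0.208639 = 172.2 MPa


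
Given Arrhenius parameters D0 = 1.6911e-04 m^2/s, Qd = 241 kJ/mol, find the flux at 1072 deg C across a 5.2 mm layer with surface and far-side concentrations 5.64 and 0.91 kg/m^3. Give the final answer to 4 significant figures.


Step 1: D = D0 * exp(-Qd/(R*T))
T = 1072 + 273.15 = 1345.15 K
D = 1.6911e-04 * exp(-241e3 / (8.314 * 1345.15)) = 7.40218e-14 m^2/s
Step 2: J = D * (C1 - C2) / dx
J = 7.40218e-14 * (5.64 - 0.91) / 5.2e-03
J = 6.733e-11 kg/(m^2*s)


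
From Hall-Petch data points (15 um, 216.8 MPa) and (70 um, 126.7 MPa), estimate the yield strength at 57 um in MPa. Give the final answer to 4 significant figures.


sigma_y = sigma0 + k / sqrt(d)
1/sqrt(d1) = 1/sqrt(1.5e-05) = 258.199;  1/sqrt(d2) = 119.523
k = (sigma1 - sigma2) / (1/sqrt(d1) - 1/sqrt(d2)) = (216.8 - 126.7) / (258.199 - 119.523) = 0.649716 MPa*m^0.5
sigma0 = sigma1 - k/sqrt(d1) = 216.8 - 0.649716*258.199 = 49.0441 MPa
sigma_y(d3) = 49.0441 + 0.649716 / sqrt(5.7e-05) = 135.1 MPa


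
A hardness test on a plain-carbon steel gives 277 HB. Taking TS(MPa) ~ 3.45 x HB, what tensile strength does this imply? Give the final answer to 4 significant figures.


TS (MPa) = 3.45 * HB
TS = 3.45 * 277
TS = 955.7 MPa


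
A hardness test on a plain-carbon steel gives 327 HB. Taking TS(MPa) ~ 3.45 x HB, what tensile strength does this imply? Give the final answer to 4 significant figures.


TS (MPa) = 3.45 * HB
TS = 3.45 * 327
TS = 1128 MPa


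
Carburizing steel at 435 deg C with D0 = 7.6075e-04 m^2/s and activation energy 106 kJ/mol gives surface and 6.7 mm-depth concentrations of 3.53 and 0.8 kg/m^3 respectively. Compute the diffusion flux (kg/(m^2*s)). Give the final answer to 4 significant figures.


Step 1: D = D0 * exp(-Qd/(R*T))
T = 435 + 273.15 = 708.15 K
D = 7.6075e-04 * exp(-106e3 / (8.314 * 708.15)) = 1.15392e-11 m^2/s
Step 2: J = D * (C1 - C2) / dx
J = 1.15392e-11 * (3.53 - 0.8) / 6.7e-03
J = 4.702e-09 kg/(m^2*s)


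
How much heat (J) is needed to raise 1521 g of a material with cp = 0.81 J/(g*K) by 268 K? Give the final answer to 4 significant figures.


Q = m * cp * dT
Q = 1521 * 0.81 * 268
Q = 330200 J


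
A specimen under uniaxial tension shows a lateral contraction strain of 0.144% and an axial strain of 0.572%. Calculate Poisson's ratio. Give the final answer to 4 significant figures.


nu = -epsilon_lat / epsilon_axial
Lateral strain is contraction (negative), so using magnitudes:
nu = 0.144 / 0.572
nu = 0.2517


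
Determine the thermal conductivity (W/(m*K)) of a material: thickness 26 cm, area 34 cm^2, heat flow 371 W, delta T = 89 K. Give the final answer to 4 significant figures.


k = Q*L / (A*dT)
L = 0.26 m, A = 3.4e-03 m^2
k = 371 * 0.26 / (3.4e-03 * 89)
k = 318.8 W/(m*K)


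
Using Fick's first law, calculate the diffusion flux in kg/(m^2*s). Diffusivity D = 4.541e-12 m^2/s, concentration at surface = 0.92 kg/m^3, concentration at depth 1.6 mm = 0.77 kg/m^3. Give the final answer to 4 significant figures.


J = -D * (dC/dx) = D * (C1 - C2) / dx
J = 4.541e-12 * (0.92 - 0.77) / 1.6e-03
J = 4.257e-10 kg/(m^2*s)


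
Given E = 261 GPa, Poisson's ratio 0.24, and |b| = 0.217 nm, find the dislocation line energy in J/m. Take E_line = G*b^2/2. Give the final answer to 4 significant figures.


Step 1: G = E / (2*(1+nu))
G = 261 / (2*(1+0.24)) = 105.242 GPa = 1.05242e+11 Pa
Step 2: E_line = G*b^2/2
b = 0.217 nm = 2.17e-10 m
E_line = 0.5 * 1.05242e+11 * (2.17e-10)^2 = 2.478e-09 J/m


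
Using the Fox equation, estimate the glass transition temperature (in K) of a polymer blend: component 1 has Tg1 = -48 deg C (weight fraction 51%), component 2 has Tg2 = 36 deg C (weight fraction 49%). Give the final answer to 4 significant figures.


1/Tg = w1/Tg1 + w2/Tg2 (in Kelvin)
Tg1 = 225.15 K, Tg2 = 309.15 K
1/Tg = 0.51/225.15 + 0.49/309.15
Tg = 259.7 K


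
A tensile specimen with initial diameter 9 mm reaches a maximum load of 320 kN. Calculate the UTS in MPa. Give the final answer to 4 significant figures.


A0 = pi*(d/2)^2 = pi*(9/2)^2 = 63.6173 mm^2
UTS = F_max / A0 = 320*1000 / 63.6173
UTS = 5030 MPa


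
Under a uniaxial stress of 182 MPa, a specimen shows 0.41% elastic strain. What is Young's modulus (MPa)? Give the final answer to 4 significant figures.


E = sigma / epsilon
epsilon = 0.41% = 4.1e-03
E = 182 / 4.1e-03
E = 44390 MPa


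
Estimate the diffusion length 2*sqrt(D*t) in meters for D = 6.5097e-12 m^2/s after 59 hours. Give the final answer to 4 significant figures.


t = 59 hr = 212400 s
Diffusion length = 2*sqrt(D*t)
= 2*sqrt(6.5097e-12 * 212400)
= 2.352e-03 m


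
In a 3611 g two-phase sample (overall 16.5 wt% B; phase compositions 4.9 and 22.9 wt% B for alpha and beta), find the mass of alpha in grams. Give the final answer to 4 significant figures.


f_alpha = (C_beta - C0) / (C_beta - C_alpha)
f_alpha = (22.9 - 16.5) / (22.9 - 4.9) = 0.355556
m_alpha = f_alpha * m_total = 0.355556 * 3611 = 1284 g


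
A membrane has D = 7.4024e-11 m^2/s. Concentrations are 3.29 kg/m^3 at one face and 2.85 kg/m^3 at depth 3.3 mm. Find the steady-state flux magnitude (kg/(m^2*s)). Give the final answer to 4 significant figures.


J = -D * (dC/dx) = D * (C1 - C2) / dx
J = 7.4024e-11 * (3.29 - 2.85) / 3.3e-03
J = 9.87e-09 kg/(m^2*s)


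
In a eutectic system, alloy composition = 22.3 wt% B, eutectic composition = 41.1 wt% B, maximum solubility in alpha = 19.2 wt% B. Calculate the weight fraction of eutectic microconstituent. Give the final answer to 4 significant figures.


f_primary = (C_e - C0) / (C_e - C_alpha_max)
f_primary = (41.1 - 22.3) / (41.1 - 19.2)
f_primary = 0.858447
f_eutectic = 1 - 0.858447 = 0.1416


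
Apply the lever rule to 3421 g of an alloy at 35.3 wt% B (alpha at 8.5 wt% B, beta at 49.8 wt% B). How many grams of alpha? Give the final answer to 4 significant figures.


f_alpha = (C_beta - C0) / (C_beta - C_alpha)
f_alpha = (49.8 - 35.3) / (49.8 - 8.5) = 0.35109
m_alpha = f_alpha * m_total = 0.35109 * 3421 = 1201 g


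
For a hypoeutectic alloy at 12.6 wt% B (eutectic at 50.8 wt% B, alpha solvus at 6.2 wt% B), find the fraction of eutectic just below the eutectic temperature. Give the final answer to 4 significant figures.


f_primary = (C_e - C0) / (C_e - C_alpha_max)
f_primary = (50.8 - 12.6) / (50.8 - 6.2)
f_primary = 0.856502
f_eutectic = 1 - 0.856502 = 0.1435


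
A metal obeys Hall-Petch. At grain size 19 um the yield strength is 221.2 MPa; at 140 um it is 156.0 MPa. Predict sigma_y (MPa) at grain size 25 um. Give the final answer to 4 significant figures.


sigma_y = sigma0 + k / sqrt(d)
1/sqrt(d1) = 1/sqrt(1.9e-05) = 229.416;  1/sqrt(d2) = 84.5154
k = (sigma1 - sigma2) / (1/sqrt(d1) - 1/sqrt(d2)) = (221.2 - 156.0) / (229.416 - 84.5154) = 0.449965 MPa*m^0.5
sigma0 = sigma1 - k/sqrt(d1) = 221.2 - 0.449965*229.416 = 117.971 MPa
sigma_y(d3) = 117.971 + 0.449965 / sqrt(2.5e-05) = 208 MPa


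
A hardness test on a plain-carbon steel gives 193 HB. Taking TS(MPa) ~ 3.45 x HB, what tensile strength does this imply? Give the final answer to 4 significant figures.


TS (MPa) = 3.45 * HB
TS = 3.45 * 193
TS = 665.9 MPa


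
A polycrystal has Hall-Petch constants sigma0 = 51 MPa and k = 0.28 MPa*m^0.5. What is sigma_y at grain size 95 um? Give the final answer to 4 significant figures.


sigma_y = sigma0 + k / sqrt(d)
d = 95 um = 9.5e-05 m
sigma_y = 51 + 0.28 / sqrt(9.5e-05)
sigma_y = 79.73 MPa


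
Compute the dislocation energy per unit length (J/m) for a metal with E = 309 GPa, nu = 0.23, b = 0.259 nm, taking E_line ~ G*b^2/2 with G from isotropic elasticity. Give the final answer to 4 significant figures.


Step 1: G = E / (2*(1+nu))
G = 309 / (2*(1+0.23)) = 125.61 GPa = 1.2561e+11 Pa
Step 2: E_line = G*b^2/2
b = 0.259 nm = 2.59e-10 m
E_line = 0.5 * 1.2561e+11 * (2.59e-10)^2 = 4.213e-09 J/m


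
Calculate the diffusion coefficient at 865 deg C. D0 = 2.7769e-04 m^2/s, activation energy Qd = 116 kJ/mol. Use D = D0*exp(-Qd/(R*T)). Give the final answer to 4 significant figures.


D = D0 * exp(-Qd / (R*T))
T = 1138.15 K
D = 2.7769e-04 * exp(-116e3 / (8.314 * 1138.15))
D = 1.317e-09 m^2/s


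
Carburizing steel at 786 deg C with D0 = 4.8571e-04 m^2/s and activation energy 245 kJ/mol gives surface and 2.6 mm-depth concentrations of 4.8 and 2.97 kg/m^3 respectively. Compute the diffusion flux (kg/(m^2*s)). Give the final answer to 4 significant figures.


Step 1: D = D0 * exp(-Qd/(R*T))
T = 786 + 273.15 = 1059.15 K
D = 4.8571e-04 * exp(-245e3 / (8.314 * 1059.15)) = 4.01006e-16 m^2/s
Step 2: J = D * (C1 - C2) / dx
J = 4.01006e-16 * (4.8 - 2.97) / 2.6e-03
J = 2.822e-13 kg/(m^2*s)


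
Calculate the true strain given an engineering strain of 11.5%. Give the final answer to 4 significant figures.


epsilon_true = ln(1 + epsilon_eng)
epsilon_true = ln(1 + 0.115)
epsilon_true = 0.1089


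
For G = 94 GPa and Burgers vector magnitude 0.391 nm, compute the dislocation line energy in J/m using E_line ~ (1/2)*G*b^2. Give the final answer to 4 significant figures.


E = G*b^2/2
b = 0.391 nm = 3.91e-10 m
G = 94 GPa = 9.4e+10 Pa
E = 0.5 * 9.4e+10 * (3.91e-10)^2
E = 7.185e-09 J/m


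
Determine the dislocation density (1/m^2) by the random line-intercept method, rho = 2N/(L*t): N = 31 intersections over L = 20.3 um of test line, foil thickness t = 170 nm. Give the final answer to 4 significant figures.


rho = 2N / (L * t)
L = 20.3 um = 2.03e-05 m, t = 170 nm = 1.7e-07 m
rho = 2 * 31 / (2.03e-05 * 1.7e-07)
rho = 1.797e+13 1/m^2


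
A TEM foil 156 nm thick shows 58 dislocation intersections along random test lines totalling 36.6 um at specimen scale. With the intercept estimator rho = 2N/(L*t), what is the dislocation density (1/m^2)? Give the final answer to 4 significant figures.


rho = 2N / (L * t)
L = 36.6 um = 3.66e-05 m, t = 156 nm = 1.56e-07 m
rho = 2 * 58 / (3.66e-05 * 1.56e-07)
rho = 2.032e+13 1/m^2


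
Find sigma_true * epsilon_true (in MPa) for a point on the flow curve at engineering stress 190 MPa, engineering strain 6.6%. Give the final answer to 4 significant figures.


sigma_true = sigma_eng * (1 + epsilon_eng)
sigma_true = 190 * (1 + 0.066) = 202.54 MPa
epsilon_true = ln(1 + epsilon_eng)
epsilon_true = ln(1 + 0.066) = 0.0639133
sigma_true * epsilon_true = 202.54 * 0.0639133 = 12.95 MPa


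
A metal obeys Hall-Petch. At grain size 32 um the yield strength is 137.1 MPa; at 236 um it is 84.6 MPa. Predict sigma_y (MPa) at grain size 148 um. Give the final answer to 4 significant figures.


sigma_y = sigma0 + k / sqrt(d)
1/sqrt(d1) = 1/sqrt(3.2e-05) = 176.777;  1/sqrt(d2) = 65.0945
k = (sigma1 - sigma2) / (1/sqrt(d1) - 1/sqrt(d2)) = (137.1 - 84.6) / (176.777 - 65.0945) = 0.470084 MPa*m^0.5
sigma0 = sigma1 - k/sqrt(d1) = 137.1 - 0.470084*176.777 = 54.0002 MPa
sigma_y(d3) = 54.0002 + 0.470084 / sqrt(1.48e-04) = 92.64 MPa


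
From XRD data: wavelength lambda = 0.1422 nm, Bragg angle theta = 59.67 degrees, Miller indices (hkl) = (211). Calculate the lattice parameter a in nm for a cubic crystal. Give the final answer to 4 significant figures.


d = lambda / (2*sin(theta))
d = 0.1422 / (2*sin(59.67 deg))
d = 0.0823745 nm
a = d * sqrt(h^2+k^2+l^2) = 0.0823745 * sqrt(6)
a = 0.2018 nm


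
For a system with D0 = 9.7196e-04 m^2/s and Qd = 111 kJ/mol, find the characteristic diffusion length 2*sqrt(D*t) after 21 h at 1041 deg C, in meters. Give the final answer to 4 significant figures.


Step 1: D = D0 * exp(-Qd/(R*T))
T = 1314.15 K
D = 9.7196e-04 * exp(-111e3 / (8.314 * 1314.15)) = 3.76251e-08 m^2/s
Step 2: L = 2*sqrt(D*t)
t = 21 h = 75600 s
L = 2*sqrt(3.76251e-08 * 75600) = 0.1067 m


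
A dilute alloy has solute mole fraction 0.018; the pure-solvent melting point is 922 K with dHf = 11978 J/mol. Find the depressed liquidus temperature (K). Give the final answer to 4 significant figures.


dT = R*Tm^2*x / dHf
dT = 8.314 * 922^2 * 0.018 / 11978
dT = 10.6209 K
T_new = 922 - 10.6209 = 911.4 K


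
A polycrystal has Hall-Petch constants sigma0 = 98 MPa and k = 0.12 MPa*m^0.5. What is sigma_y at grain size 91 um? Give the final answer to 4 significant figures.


sigma_y = sigma0 + k / sqrt(d)
d = 91 um = 9.1e-05 m
sigma_y = 98 + 0.12 / sqrt(9.1e-05)
sigma_y = 110.6 MPa


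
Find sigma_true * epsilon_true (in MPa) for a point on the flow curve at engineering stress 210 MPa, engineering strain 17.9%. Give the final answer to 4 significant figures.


sigma_true = sigma_eng * (1 + epsilon_eng)
sigma_true = 210 * (1 + 0.179) = 247.59 MPa
epsilon_true = ln(1 + epsilon_eng)
epsilon_true = ln(1 + 0.179) = 0.164667
sigma_true * epsilon_true = 247.59 * 0.164667 = 40.77 MPa


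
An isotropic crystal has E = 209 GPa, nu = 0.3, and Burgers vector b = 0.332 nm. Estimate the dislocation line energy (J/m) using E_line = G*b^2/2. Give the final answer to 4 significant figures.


Step 1: G = E / (2*(1+nu))
G = 209 / (2*(1+0.3)) = 80.3846 GPa = 8.03846e+10 Pa
Step 2: E_line = G*b^2/2
b = 0.332 nm = 3.32e-10 m
E_line = 0.5 * 8.03846e+10 * (3.32e-10)^2 = 4.43e-09 J/m


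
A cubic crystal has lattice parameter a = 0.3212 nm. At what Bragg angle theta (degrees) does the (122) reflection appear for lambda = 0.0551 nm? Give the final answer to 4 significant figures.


d = a / sqrt(h^2+k^2+l^2)
d = 0.3212 / sqrt(9) = 0.107067 nm
lambda = 2*d*sin(theta)  =>  sin(theta) = lambda / (2*d)
sin(theta) = 0.0551 / (2 * 0.107067) = 0.257316
theta = 14.91 deg


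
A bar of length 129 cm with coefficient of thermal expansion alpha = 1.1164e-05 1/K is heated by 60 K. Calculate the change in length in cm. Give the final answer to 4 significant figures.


dL = L0 * alpha * dT
dL = 129 * 1.1164e-05 * 60
dL = 0.08641 cm


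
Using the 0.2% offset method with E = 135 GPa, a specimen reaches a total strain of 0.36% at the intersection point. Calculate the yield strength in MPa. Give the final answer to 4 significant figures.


Offset strain = 0.002
Elastic strain at yield = total_strain - offset = 3.6e-03 - 0.002 = 1.6e-03
sigma_y = E * elastic_strain = 135000 * 1.6e-03
sigma_y = 216 MPa


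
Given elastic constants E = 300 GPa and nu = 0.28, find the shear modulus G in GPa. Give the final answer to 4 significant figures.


G = E / (2*(1+nu))
G = 300 / (2*(1+0.28))
G = 117.2 GPa


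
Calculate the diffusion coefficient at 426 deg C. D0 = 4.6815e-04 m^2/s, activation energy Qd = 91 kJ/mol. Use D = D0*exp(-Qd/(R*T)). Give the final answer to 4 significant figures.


D = D0 * exp(-Qd / (R*T))
T = 699.15 K
D = 4.6815e-04 * exp(-91e3 / (8.314 * 699.15))
D = 7.437e-11 m^2/s


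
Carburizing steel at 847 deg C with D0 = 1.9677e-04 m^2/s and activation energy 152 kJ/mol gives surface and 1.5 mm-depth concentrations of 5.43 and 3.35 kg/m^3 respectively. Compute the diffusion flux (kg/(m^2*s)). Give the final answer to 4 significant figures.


Step 1: D = D0 * exp(-Qd/(R*T))
T = 847 + 273.15 = 1120.15 K
D = 1.9677e-04 * exp(-152e3 / (8.314 * 1120.15)) = 1.6057e-11 m^2/s
Step 2: J = D * (C1 - C2) / dx
J = 1.6057e-11 * (5.43 - 3.35) / 1.5e-03
J = 2.227e-08 kg/(m^2*s)


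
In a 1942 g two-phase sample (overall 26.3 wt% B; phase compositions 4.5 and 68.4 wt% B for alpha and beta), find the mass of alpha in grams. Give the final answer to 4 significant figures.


f_alpha = (C_beta - C0) / (C_beta - C_alpha)
f_alpha = (68.4 - 26.3) / (68.4 - 4.5) = 0.658842
m_alpha = f_alpha * m_total = 0.658842 * 1942 = 1279 g


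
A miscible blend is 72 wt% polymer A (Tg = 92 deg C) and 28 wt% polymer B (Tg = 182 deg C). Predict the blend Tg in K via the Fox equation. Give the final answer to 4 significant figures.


1/Tg = w1/Tg1 + w2/Tg2 (in Kelvin)
Tg1 = 365.15 K, Tg2 = 455.15 K
1/Tg = 0.72/365.15 + 0.28/455.15
Tg = 386.6 K


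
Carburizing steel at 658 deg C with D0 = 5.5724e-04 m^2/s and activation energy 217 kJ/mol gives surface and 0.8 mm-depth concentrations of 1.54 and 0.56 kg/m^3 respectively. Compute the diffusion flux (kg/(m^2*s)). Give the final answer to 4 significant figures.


Step 1: D = D0 * exp(-Qd/(R*T))
T = 658 + 273.15 = 931.15 K
D = 5.5724e-04 * exp(-217e3 / (8.314 * 931.15)) = 3.73743e-16 m^2/s
Step 2: J = D * (C1 - C2) / dx
J = 3.73743e-16 * (1.54 - 0.56) / 8e-04
J = 4.578e-13 kg/(m^2*s)


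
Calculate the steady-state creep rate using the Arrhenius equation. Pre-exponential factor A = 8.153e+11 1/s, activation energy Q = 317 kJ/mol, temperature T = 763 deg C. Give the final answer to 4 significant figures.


rate = A * exp(-Q / (R*T))
T = 763 + 273.15 = 1036.15 K
rate = 8.153e+11 * exp(-317e3 / (8.314 * 1036.15))
rate = 8.513e-05 1/s


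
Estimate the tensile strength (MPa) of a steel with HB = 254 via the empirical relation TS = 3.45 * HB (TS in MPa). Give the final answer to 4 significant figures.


TS (MPa) = 3.45 * HB
TS = 3.45 * 254
TS = 876.3 MPa


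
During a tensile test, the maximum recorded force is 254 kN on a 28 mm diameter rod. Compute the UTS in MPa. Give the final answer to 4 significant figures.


A0 = pi*(d/2)^2 = pi*(28/2)^2 = 615.752 mm^2
UTS = F_max / A0 = 254*1000 / 615.752
UTS = 412.5 MPa


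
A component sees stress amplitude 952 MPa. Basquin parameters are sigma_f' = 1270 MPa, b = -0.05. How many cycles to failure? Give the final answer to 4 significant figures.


sigma_a = sigma_f' * (2*Nf)^b
2*Nf = (sigma_a / sigma_f')^(1/b)
2*Nf = (952 / 1270)^(1/-0.05)
2*Nf = 318.666
Nf = 159.3 cycles


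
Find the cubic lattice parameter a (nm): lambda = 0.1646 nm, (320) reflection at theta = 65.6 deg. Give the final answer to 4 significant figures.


d = lambda / (2*sin(theta))
d = 0.1646 / (2*sin(65.6 deg))
d = 0.0903717 nm
a = d * sqrt(h^2+k^2+l^2) = 0.0903717 * sqrt(13)
a = 0.3258 nm


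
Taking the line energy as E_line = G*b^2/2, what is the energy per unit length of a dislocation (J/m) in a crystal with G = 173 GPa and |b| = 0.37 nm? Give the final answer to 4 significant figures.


E = G*b^2/2
b = 0.37 nm = 3.7e-10 m
G = 173 GPa = 1.73e+11 Pa
E = 0.5 * 1.73e+11 * (3.7e-10)^2
E = 1.184e-08 J/m


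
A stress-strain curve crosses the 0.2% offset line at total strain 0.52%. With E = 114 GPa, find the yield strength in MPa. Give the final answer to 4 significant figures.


Offset strain = 0.002
Elastic strain at yield = total_strain - offset = 5.2e-03 - 0.002 = 3.2e-03
sigma_y = E * elastic_strain = 114000 * 3.2e-03
sigma_y = 364.8 MPa


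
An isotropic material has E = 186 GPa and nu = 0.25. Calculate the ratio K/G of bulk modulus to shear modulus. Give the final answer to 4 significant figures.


G = E / (2*(1+nu))
G = 186 / (2*(1+0.25)) = 74.4 GPa
K = E / (3*(1-2*nu))
K = 186 / (3*(1-2*0.25)) = 124 GPa
K/G = 124 / 74.4 = 1.667


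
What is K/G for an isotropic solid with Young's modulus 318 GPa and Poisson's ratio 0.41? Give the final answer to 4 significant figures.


G = E / (2*(1+nu))
G = 318 / (2*(1+0.41)) = 112.766 GPa
K = E / (3*(1-2*nu))
K = 318 / (3*(1-2*0.41)) = 588.889 GPa
K/G = 588.889 / 112.766 = 5.222


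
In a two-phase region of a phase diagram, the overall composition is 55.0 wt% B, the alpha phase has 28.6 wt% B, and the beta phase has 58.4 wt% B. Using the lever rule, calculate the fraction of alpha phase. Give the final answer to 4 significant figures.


f_alpha = (C_beta - C0) / (C_beta - C_alpha)
f_alpha = (58.4 - 55.0) / (58.4 - 28.6)
f_alpha = 0.1141


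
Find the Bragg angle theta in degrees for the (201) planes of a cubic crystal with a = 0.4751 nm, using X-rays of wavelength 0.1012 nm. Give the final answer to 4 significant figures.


d = a / sqrt(h^2+k^2+l^2)
d = 0.4751 / sqrt(5) = 0.212471 nm
lambda = 2*d*sin(theta)  =>  sin(theta) = lambda / (2*d)
sin(theta) = 0.1012 / (2 * 0.212471) = 0.23815
theta = 13.78 deg


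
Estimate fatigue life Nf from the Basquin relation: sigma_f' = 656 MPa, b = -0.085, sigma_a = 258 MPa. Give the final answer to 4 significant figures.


sigma_a = sigma_f' * (2*Nf)^b
2*Nf = (sigma_a / sigma_f')^(1/b)
2*Nf = (258 / 656)^(1/-0.085)
2*Nf = 58620.4
Nf = 29310 cycles


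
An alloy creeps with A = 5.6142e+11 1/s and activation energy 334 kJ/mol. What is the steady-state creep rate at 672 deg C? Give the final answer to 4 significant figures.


rate = A * exp(-Q / (R*T))
T = 672 + 273.15 = 945.15 K
rate = 5.6142e+11 * exp(-334e3 / (8.314 * 945.15))
rate = 1.949e-07 1/s


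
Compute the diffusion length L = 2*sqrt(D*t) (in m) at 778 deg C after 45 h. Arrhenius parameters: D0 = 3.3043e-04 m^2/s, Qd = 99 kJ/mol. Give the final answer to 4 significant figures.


Step 1: D = D0 * exp(-Qd/(R*T))
T = 1051.15 K
D = 3.3043e-04 * exp(-99e3 / (8.314 * 1051.15)) = 3.97475e-09 m^2/s
Step 2: L = 2*sqrt(D*t)
t = 45 h = 162000 s
L = 2*sqrt(3.97475e-09 * 162000) = 0.05075 m


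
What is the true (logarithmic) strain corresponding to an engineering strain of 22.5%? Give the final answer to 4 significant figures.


epsilon_true = ln(1 + epsilon_eng)
epsilon_true = ln(1 + 0.225)
epsilon_true = 0.2029


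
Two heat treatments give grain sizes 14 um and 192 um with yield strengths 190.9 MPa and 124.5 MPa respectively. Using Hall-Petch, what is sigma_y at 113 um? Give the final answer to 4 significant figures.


sigma_y = sigma0 + k / sqrt(d)
1/sqrt(d1) = 1/sqrt(1.4e-05) = 267.261;  1/sqrt(d2) = 72.1688
k = (sigma1 - sigma2) / (1/sqrt(d1) - 1/sqrt(d2)) = (190.9 - 124.5) / (267.261 - 72.1688) = 0.340351 MPa*m^0.5
sigma0 = sigma1 - k/sqrt(d1) = 190.9 - 0.340351*267.261 = 99.9373 MPa
sigma_y(d3) = 99.9373 + 0.340351 / sqrt(1.13e-04) = 132 MPa


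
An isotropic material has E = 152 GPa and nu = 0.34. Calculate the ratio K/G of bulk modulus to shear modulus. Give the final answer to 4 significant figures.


G = E / (2*(1+nu))
G = 152 / (2*(1+0.34)) = 56.7164 GPa
K = E / (3*(1-2*nu))
K = 152 / (3*(1-2*0.34)) = 158.333 GPa
K/G = 158.333 / 56.7164 = 2.792


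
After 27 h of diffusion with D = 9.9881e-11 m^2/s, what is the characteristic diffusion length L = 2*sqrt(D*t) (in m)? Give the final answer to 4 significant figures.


t = 27 hr = 97200 s
Diffusion length = 2*sqrt(D*t)
= 2*sqrt(9.9881e-11 * 97200)
= 6.232e-03 m


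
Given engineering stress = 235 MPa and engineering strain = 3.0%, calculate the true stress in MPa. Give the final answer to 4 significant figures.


sigma_true = sigma_eng * (1 + epsilon_eng)
sigma_true = 235 * (1 + 0.03)
sigma_true = 242.1 MPa


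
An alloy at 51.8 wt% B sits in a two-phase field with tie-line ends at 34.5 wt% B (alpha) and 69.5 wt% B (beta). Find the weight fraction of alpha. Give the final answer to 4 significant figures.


f_alpha = (C_beta - C0) / (C_beta - C_alpha)
f_alpha = (69.5 - 51.8) / (69.5 - 34.5)
f_alpha = 0.5057


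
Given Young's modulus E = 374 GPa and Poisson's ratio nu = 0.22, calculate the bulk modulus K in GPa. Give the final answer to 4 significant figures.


K = E / (3*(1-2*nu))
K = 374 / (3*(1-2*0.22))
K = 222.6 GPa


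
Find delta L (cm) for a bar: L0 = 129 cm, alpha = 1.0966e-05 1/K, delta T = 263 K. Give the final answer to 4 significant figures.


dL = L0 * alpha * dT
dL = 129 * 1.0966e-05 * 263
dL = 0.372 cm


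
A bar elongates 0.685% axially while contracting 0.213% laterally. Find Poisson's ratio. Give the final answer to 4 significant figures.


nu = -epsilon_lat / epsilon_axial
Lateral strain is contraction (negative), so using magnitudes:
nu = 0.213 / 0.685
nu = 0.3109


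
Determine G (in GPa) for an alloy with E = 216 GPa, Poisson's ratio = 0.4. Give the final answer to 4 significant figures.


G = E / (2*(1+nu))
G = 216 / (2*(1+0.4))
G = 77.14 GPa


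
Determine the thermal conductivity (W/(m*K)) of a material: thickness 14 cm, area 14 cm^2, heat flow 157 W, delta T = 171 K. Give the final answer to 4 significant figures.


k = Q*L / (A*dT)
L = 0.14 m, A = 1.4e-03 m^2
k = 157 * 0.14 / (1.4e-03 * 171)
k = 91.81 W/(m*K)


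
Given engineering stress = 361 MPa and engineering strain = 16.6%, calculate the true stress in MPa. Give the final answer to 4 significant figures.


sigma_true = sigma_eng * (1 + epsilon_eng)
sigma_true = 361 * (1 + 0.166)
sigma_true = 420.9 MPa


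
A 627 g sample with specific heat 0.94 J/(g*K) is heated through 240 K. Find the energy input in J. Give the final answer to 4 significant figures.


Q = m * cp * dT
Q = 627 * 0.94 * 240
Q = 141500 J


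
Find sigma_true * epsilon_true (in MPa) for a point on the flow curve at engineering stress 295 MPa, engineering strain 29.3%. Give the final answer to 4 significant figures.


sigma_true = sigma_eng * (1 + epsilon_eng)
sigma_true = 295 * (1 + 0.293) = 381.435 MPa
epsilon_true = ln(1 + epsilon_eng)
epsilon_true = ln(1 + 0.293) = 0.256965
sigma_true * epsilon_true = 381.435 * 0.256965 = 98.02 MPa


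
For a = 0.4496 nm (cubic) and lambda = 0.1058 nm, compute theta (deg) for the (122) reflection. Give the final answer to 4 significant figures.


d = a / sqrt(h^2+k^2+l^2)
d = 0.4496 / sqrt(9) = 0.149867 nm
lambda = 2*d*sin(theta)  =>  sin(theta) = lambda / (2*d)
sin(theta) = 0.1058 / (2 * 0.149867) = 0.35298
theta = 20.67 deg


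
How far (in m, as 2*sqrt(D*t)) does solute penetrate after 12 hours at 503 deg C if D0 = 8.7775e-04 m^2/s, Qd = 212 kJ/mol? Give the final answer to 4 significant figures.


Step 1: D = D0 * exp(-Qd/(R*T))
T = 776.15 K
D = 8.7775e-04 * exp(-212e3 / (8.314 * 776.15)) = 4.73506e-18 m^2/s
Step 2: L = 2*sqrt(D*t)
t = 12 h = 43200 s
L = 2*sqrt(4.73506e-18 * 43200) = 9.046e-07 m


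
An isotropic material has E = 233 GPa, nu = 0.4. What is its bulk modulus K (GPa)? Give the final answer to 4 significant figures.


K = E / (3*(1-2*nu))
K = 233 / (3*(1-2*0.4))
K = 388.3 GPa


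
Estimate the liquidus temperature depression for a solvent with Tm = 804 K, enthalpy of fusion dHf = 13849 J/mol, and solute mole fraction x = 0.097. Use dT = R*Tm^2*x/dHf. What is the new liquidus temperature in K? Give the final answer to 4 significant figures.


dT = R*Tm^2*x / dHf
dT = 8.314 * 804^2 * 0.097 / 13849
dT = 37.6422 K
T_new = 804 - 37.6422 = 766.4 K


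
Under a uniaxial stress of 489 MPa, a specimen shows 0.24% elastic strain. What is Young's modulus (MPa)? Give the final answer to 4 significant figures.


E = sigma / epsilon
epsilon = 0.24% = 2.4e-03
E = 489 / 2.4e-03
E = 203800 MPa


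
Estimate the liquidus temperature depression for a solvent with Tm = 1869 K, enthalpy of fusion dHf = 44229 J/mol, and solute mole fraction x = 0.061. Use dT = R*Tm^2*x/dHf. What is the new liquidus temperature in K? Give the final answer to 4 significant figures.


dT = R*Tm^2*x / dHf
dT = 8.314 * 1869^2 * 0.061 / 44229
dT = 40.0545 K
T_new = 1869 - 40.0545 = 1829 K


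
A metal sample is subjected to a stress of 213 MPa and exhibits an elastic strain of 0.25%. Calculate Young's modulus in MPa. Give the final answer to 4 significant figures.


E = sigma / epsilon
epsilon = 0.25% = 2.5e-03
E = 213 / 2.5e-03
E = 85200 MPa


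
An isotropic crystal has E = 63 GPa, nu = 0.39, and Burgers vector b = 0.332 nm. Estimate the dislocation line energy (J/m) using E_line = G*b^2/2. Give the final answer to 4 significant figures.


Step 1: G = E / (2*(1+nu))
G = 63 / (2*(1+0.39)) = 22.6619 GPa = 2.26619e+10 Pa
Step 2: E_line = G*b^2/2
b = 0.332 nm = 3.32e-10 m
E_line = 0.5 * 2.26619e+10 * (3.32e-10)^2 = 1.249e-09 J/m


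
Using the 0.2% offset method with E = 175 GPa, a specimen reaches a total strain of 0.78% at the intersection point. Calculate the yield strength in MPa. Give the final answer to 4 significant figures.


Offset strain = 0.002
Elastic strain at yield = total_strain - offset = 7.8e-03 - 0.002 = 5.8e-03
sigma_y = E * elastic_strain = 175000 * 5.8e-03
sigma_y = 1015 MPa


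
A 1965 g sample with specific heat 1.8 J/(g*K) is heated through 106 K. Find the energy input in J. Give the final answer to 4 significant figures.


Q = m * cp * dT
Q = 1965 * 1.8 * 106
Q = 374900 J


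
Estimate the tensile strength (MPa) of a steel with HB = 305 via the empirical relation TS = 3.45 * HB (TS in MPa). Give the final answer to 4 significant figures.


TS (MPa) = 3.45 * HB
TS = 3.45 * 305
TS = 1052 MPa


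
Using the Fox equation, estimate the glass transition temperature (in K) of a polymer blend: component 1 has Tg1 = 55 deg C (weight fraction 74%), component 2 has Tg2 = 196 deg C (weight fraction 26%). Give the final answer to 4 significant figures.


1/Tg = w1/Tg1 + w2/Tg2 (in Kelvin)
Tg1 = 328.15 K, Tg2 = 469.15 K
1/Tg = 0.74/328.15 + 0.26/469.15
Tg = 356 K


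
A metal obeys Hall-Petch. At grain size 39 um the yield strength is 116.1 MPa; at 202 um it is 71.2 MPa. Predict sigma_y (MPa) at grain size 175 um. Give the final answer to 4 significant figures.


sigma_y = sigma0 + k / sqrt(d)
1/sqrt(d1) = 1/sqrt(3.9e-05) = 160.128;  1/sqrt(d2) = 70.3598
k = (sigma1 - sigma2) / (1/sqrt(d1) - 1/sqrt(d2)) = (116.1 - 71.2) / (160.128 - 70.3598) = 0.500176 MPa*m^0.5
sigma0 = sigma1 - k/sqrt(d1) = 116.1 - 0.500176*160.128 = 36.0077 MPa
sigma_y(d3) = 36.0077 + 0.500176 / sqrt(1.75e-04) = 73.82 MPa


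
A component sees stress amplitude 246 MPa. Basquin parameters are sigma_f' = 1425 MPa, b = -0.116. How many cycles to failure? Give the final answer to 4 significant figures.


sigma_a = sigma_f' * (2*Nf)^b
2*Nf = (sigma_a / sigma_f')^(1/b)
2*Nf = (246 / 1425)^(1/-0.116)
2*Nf = 3.77181e+06
Nf = 1.886e+06 cycles


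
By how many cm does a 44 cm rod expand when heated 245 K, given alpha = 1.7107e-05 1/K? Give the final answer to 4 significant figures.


dL = L0 * alpha * dT
dL = 44 * 1.7107e-05 * 245
dL = 0.1844 cm


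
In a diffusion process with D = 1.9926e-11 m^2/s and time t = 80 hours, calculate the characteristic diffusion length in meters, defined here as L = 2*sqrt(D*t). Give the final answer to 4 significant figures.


t = 80 hr = 288000 s
Diffusion length = 2*sqrt(D*t)
= 2*sqrt(1.9926e-11 * 288000)
= 4.791e-03 m


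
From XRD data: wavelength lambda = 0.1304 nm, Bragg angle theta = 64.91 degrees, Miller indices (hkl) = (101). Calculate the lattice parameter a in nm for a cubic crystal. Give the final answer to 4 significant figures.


d = lambda / (2*sin(theta))
d = 0.1304 / (2*sin(64.91 deg))
d = 0.0719931 nm
a = d * sqrt(h^2+k^2+l^2) = 0.0719931 * sqrt(2)
a = 0.1018 nm


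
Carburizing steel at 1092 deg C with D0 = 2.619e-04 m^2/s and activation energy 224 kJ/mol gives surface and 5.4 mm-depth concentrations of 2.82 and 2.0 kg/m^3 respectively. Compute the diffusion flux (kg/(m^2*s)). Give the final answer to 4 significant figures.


Step 1: D = D0 * exp(-Qd/(R*T))
T = 1092 + 273.15 = 1365.15 K
D = 2.619e-04 * exp(-224e3 / (8.314 * 1365.15)) = 7.02958e-13 m^2/s
Step 2: J = D * (C1 - C2) / dx
J = 7.02958e-13 * (2.82 - 2.0) / 5.4e-03
J = 1.067e-10 kg/(m^2*s)


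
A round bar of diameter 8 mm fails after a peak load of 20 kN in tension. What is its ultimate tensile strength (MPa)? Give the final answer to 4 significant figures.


A0 = pi*(d/2)^2 = pi*(8/2)^2 = 50.2655 mm^2
UTS = F_max / A0 = 20*1000 / 50.2655
UTS = 397.9 MPa


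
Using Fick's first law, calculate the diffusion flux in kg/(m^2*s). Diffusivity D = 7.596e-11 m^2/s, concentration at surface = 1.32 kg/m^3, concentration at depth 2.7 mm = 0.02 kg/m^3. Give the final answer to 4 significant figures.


J = -D * (dC/dx) = D * (C1 - C2) / dx
J = 7.596e-11 * (1.32 - 0.02) / 2.7e-03
J = 3.657e-08 kg/(m^2*s)


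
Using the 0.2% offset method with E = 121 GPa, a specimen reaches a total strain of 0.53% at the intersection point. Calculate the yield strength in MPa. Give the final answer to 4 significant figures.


Offset strain = 0.002
Elastic strain at yield = total_strain - offset = 5.3e-03 - 0.002 = 3.3e-03
sigma_y = E * elastic_strain = 121000 * 3.3e-03
sigma_y = 399.3 MPa


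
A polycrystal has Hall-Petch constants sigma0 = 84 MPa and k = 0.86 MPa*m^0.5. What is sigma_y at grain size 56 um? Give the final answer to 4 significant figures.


sigma_y = sigma0 + k / sqrt(d)
d = 56 um = 5.6e-05 m
sigma_y = 84 + 0.86 / sqrt(5.6e-05)
sigma_y = 198.9 MPa


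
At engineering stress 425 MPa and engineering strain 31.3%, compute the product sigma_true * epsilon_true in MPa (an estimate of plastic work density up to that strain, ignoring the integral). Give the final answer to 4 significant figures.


sigma_true = sigma_eng * (1 + epsilon_eng)
sigma_true = 425 * (1 + 0.313) = 558.025 MPa
epsilon_true = ln(1 + epsilon_eng)
epsilon_true = ln(1 + 0.313) = 0.272315
sigma_true * epsilon_true = 558.025 * 0.272315 = 152 MPa


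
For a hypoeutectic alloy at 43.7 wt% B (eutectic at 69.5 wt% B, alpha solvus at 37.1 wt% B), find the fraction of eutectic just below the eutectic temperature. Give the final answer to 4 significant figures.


f_primary = (C_e - C0) / (C_e - C_alpha_max)
f_primary = (69.5 - 43.7) / (69.5 - 37.1)
f_primary = 0.796296
f_eutectic = 1 - 0.796296 = 0.2037


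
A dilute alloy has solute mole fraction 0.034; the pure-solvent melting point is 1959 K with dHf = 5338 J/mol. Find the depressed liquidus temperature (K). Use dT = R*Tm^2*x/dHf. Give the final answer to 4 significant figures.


dT = R*Tm^2*x / dHf
dT = 8.314 * 1959^2 * 0.034 / 5338
dT = 203.226 K
T_new = 1959 - 203.226 = 1756 K


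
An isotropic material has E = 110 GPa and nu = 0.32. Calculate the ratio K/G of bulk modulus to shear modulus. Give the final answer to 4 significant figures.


G = E / (2*(1+nu))
G = 110 / (2*(1+0.32)) = 41.6667 GPa
K = E / (3*(1-2*nu))
K = 110 / (3*(1-2*0.32)) = 101.852 GPa
K/G = 101.852 / 41.6667 = 2.444


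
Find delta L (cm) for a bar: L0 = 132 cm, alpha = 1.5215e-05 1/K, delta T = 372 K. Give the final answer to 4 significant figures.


dL = L0 * alpha * dT
dL = 132 * 1.5215e-05 * 372
dL = 0.7471 cm


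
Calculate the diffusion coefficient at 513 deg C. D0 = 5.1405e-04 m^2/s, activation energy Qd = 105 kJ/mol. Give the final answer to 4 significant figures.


D = D0 * exp(-Qd / (R*T))
T = 786.15 K
D = 5.1405e-04 * exp(-105e3 / (8.314 * 786.15))
D = 5.422e-11 m^2/s


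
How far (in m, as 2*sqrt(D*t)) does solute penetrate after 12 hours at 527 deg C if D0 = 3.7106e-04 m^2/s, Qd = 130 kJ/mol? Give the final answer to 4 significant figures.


Step 1: D = D0 * exp(-Qd/(R*T))
T = 800.15 K
D = 3.7106e-04 * exp(-130e3 / (8.314 * 800.15)) = 1.20948e-12 m^2/s
Step 2: L = 2*sqrt(D*t)
t = 12 h = 43200 s
L = 2*sqrt(1.20948e-12 * 43200) = 4.572e-04 m


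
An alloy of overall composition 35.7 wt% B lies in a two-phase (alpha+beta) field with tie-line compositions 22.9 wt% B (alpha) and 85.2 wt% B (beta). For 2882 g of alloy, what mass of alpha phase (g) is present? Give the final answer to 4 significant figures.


f_alpha = (C_beta - C0) / (C_beta - C_alpha)
f_alpha = (85.2 - 35.7) / (85.2 - 22.9) = 0.794543
m_alpha = f_alpha * m_total = 0.794543 * 2882 = 2290 g


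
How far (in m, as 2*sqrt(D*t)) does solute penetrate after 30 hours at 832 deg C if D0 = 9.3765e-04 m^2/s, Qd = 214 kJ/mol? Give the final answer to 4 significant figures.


Step 1: D = D0 * exp(-Qd/(R*T))
T = 1105.15 K
D = 9.3765e-04 * exp(-214e3 / (8.314 * 1105.15)) = 7.1948e-14 m^2/s
Step 2: L = 2*sqrt(D*t)
t = 30 h = 108000 s
L = 2*sqrt(7.1948e-14 * 108000) = 1.763e-04 m


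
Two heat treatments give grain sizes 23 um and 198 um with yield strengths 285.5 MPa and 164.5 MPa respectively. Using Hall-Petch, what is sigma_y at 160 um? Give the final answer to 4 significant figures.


sigma_y = sigma0 + k / sqrt(d)
1/sqrt(d1) = 1/sqrt(2.3e-05) = 208.514;  1/sqrt(d2) = 71.0669
k = (sigma1 - sigma2) / (1/sqrt(d1) - 1/sqrt(d2)) = (285.5 - 164.5) / (208.514 - 71.0669) = 0.880336 MPa*m^0.5
sigma0 = sigma1 - k/sqrt(d1) = 285.5 - 0.880336*208.514 = 101.937 MPa
sigma_y(d3) = 101.937 + 0.880336 / sqrt(1.6e-04) = 171.5 MPa


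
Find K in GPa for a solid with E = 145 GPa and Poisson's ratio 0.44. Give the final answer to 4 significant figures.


K = E / (3*(1-2*nu))
K = 145 / (3*(1-2*0.44))
K = 402.8 GPa


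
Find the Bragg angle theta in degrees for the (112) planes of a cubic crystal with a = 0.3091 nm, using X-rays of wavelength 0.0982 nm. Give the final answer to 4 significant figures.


d = a / sqrt(h^2+k^2+l^2)
d = 0.3091 / sqrt(6) = 0.12619 nm
lambda = 2*d*sin(theta)  =>  sin(theta) = lambda / (2*d)
sin(theta) = 0.0982 / (2 * 0.12619) = 0.389097
theta = 22.9 deg


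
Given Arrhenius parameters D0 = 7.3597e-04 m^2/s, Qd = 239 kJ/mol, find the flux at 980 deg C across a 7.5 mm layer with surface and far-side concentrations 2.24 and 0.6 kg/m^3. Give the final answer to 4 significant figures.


Step 1: D = D0 * exp(-Qd/(R*T))
T = 980 + 273.15 = 1253.15 K
D = 7.3597e-04 * exp(-239e3 / (8.314 * 1253.15)) = 8.02309e-14 m^2/s
Step 2: J = D * (C1 - C2) / dx
J = 8.02309e-14 * (2.24 - 0.6) / 7.5e-03
J = 1.754e-11 kg/(m^2*s)


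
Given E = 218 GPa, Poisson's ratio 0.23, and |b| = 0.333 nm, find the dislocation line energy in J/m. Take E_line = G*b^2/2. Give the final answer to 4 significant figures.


Step 1: G = E / (2*(1+nu))
G = 218 / (2*(1+0.23)) = 88.6179 GPa = 8.86179e+10 Pa
Step 2: E_line = G*b^2/2
b = 0.333 nm = 3.33e-10 m
E_line = 0.5 * 8.86179e+10 * (3.33e-10)^2 = 4.913e-09 J/m


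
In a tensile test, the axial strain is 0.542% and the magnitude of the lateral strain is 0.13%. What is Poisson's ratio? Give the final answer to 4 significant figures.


nu = -epsilon_lat / epsilon_axial
Lateral strain is contraction (negative), so using magnitudes:
nu = 0.13 / 0.542
nu = 0.2399


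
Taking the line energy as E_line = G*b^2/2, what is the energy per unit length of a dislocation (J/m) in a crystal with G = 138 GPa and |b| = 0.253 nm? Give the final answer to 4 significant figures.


E = G*b^2/2
b = 0.253 nm = 2.53e-10 m
G = 138 GPa = 1.38e+11 Pa
E = 0.5 * 1.38e+11 * (2.53e-10)^2
E = 4.417e-09 J/m


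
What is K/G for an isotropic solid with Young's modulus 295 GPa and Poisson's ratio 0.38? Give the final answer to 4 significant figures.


G = E / (2*(1+nu))
G = 295 / (2*(1+0.38)) = 106.884 GPa
K = E / (3*(1-2*nu))
K = 295 / (3*(1-2*0.38)) = 409.722 GPa
K/G = 409.722 / 106.884 = 3.833


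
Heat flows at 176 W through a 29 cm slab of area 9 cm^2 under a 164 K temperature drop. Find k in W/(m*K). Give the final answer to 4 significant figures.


k = Q*L / (A*dT)
L = 0.29 m, A = 9e-04 m^2
k = 176 * 0.29 / (9e-04 * 164)
k = 345.8 W/(m*K)


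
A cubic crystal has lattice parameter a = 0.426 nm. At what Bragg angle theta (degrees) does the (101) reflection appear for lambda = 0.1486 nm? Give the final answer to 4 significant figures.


d = a / sqrt(h^2+k^2+l^2)
d = 0.426 / sqrt(2) = 0.301227 nm
lambda = 2*d*sin(theta)  =>  sin(theta) = lambda / (2*d)
sin(theta) = 0.1486 / (2 * 0.301227) = 0.246657
theta = 14.28 deg


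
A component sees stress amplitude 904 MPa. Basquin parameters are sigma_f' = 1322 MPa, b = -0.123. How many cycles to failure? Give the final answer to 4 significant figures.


sigma_a = sigma_f' * (2*Nf)^b
2*Nf = (sigma_a / sigma_f')^(1/b)
2*Nf = (904 / 1322)^(1/-0.123)
2*Nf = 21.9774
Nf = 10.99 cycles


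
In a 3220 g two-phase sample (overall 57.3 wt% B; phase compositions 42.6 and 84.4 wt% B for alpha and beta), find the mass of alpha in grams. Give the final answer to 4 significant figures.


f_alpha = (C_beta - C0) / (C_beta - C_alpha)
f_alpha = (84.4 - 57.3) / (84.4 - 42.6) = 0.648325
m_alpha = f_alpha * m_total = 0.648325 * 3220 = 2088 g


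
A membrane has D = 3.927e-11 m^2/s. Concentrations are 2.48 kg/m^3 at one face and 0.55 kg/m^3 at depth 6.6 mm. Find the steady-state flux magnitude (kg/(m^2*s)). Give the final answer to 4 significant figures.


J = -D * (dC/dx) = D * (C1 - C2) / dx
J = 3.927e-11 * (2.48 - 0.55) / 6.6e-03
J = 1.148e-08 kg/(m^2*s)
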